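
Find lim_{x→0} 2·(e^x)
Direct substitution at x = 0 gives 2.

Final answer: 2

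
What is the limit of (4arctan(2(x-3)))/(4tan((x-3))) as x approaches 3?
Both numerator and denominator → 0 as x → 3; this is a 0/0 indeterminate form.
Expand each to leading order near x = 3: numerator ~ 8·(x - 3), denominator ~ 4·(x - 3).
The limit of the ratio is 2.

Final answer: 2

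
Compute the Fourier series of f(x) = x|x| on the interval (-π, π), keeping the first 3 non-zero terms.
(-8 + 2·π^2)·sin(x)/π - π·sin(2·x) + (-8 + 18·π^2)·sin(3·x)/(27·π)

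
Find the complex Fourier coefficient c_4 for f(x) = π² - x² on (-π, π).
Compute the real Fourier coefficients first: a_4 = -1/4, b_4 = 0.
Then c_4 = (a_4 − i·b_4)/2 = -1/8.

Final answer: -1/8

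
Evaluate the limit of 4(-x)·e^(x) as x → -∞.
This is a 0·∞ indeterminate form at x → -∞.
Rewrite the product as 4(-x) / e^(-x) (an ∞/∞ form) and apply L'Hôpital, or use the standard hierarchy e^(|x|) ≫ |(-x)| as x → -∞.
The indeterminate product → 0, so the limit = 0.

Final answer: 0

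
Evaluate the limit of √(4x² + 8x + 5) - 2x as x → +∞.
As x → +∞: multiply by the conjugate to get (8x+5)/(√(4x²+8x+5)+2x); the denominator ~ 4x, so the limit is 8/4 = 2.
Limit = 2.

Final answer: 2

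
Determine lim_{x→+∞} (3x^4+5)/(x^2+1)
This is an ∞/∞ indeterminate form as x → +∞.
Divide numerator and denominator by x^4 and let the lower-order terms vanish; the numerator's degree 4 exceeds the denominator's degree 2, so the quotient diverges.
Limit = ∞.

Final answer: ∞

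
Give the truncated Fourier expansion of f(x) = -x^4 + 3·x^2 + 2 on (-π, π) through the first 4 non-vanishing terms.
(-60 + 8·π^2)·cos(x) + (6 - 2·π^2)·cos(2·x) + (-52/27 + 8·π^2/9)·cos(3·x) - π^4/5 + 2 + π^2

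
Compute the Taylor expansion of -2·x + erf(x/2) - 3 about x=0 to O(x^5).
-x^3/(12·√(π)) + x·(-2 + 1/√(π)) - 3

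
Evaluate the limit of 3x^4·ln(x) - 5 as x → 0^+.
The product is a 0·∞ indeterminate form at x → 0⁺.
Rewrite the product as 3·ln(x) / x^(-4) and apply L'Hôpital, or use the standard hierarchy x^(-4) ≫ |ln x| as x → 0⁺.
The indeterminate product → 0, so the limit = -5.

Final answer: -5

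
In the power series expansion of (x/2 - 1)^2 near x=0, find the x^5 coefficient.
Expand to order 5: (x/2 - 1)^2 = x^2/4 - x + 1 + O(x^6).
The coefficient of x^5 is 0.

Final answer: 0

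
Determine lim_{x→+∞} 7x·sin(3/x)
As x → +∞: let u = 3/x → 0⁺; then 7·x·sin(3/x) = 7·3·sin(u)/u → 7·3·1 = 21.
Limit = 21.

Final answer: 21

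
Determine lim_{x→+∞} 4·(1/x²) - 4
Evaluate the dominant behaviour as x → +∞; each term tends to a finite value or vanishes.
Limit = -4.

Final answer: -4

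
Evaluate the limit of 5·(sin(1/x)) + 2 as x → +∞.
Evaluate the dominant behaviour as x → +∞; each term tends to a finite value or vanishes.
Limit = 2.

Final answer: 2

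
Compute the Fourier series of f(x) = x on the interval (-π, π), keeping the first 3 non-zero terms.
2·sin(x) - sin(2·x) + 2·sin(3·x)/3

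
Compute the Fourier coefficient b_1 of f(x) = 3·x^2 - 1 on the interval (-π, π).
b_1 = (1/π) ∫_{-π}^{π} f(x)·sin(1x) dx.
Evaluate the integral (use parity and integration by parts as needed): b_1 = 0.

Final answer: 0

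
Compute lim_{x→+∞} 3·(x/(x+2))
Evaluate the dominant behaviour as x → +∞; each term tends to a finite value or vanishes.
Limit = 3.

Final answer: 3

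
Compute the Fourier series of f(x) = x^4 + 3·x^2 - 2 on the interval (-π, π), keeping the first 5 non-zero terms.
(36 - 8·π^2)·cos(x) + 2·π^2·cos(2·x) + (-8·π^2/9 - 20/27)·cos(3·x) + (9/16 + π^2/2)·cos(4·x) - 2 + π^2 + π^4/5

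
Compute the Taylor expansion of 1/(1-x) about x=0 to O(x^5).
x^4 + x^3 + x^2 + x + 1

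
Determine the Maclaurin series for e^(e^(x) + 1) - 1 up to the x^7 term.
877·x^7·e^(2)/5040 + 203·x^6·e^(2)/720 + 13·x^5·e^(2)/30 + 5·x^4·e^(2)/8 + 5·x^3·e^(2)/6 + x^2·e^(2) + x·e^(2) - 1 + e^(2)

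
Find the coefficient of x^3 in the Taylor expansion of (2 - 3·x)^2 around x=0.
Expand to order 3: (2 - 3·x)^2 = 9·x^2 - 12·x + 4 + O(x^4).
The coefficient of x^3 is 0.

Final answer: 0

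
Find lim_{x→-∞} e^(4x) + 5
Evaluate the dominant behaviour as x → -∞; each term tends to a finite value or vanishes.
Limit = 5.

Final answer: 5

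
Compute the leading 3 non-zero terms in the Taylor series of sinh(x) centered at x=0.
x^5/120 + x^3/6 + x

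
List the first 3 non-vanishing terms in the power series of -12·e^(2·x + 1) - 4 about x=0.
-24·e·x^2 - 24·e·x - 12·e - 4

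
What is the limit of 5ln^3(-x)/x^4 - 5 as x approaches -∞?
The quotient is an ∞/∞ indeterminate form as x → -∞.
Compare growth rates of the dominant terms (exponentials ≫ polynomials ≫ logarithms), or apply L'Hôpital's rule; the quotient → 0.
Adding the constant: 0 - 5 = -5. Limit = -5.

Final answer: -5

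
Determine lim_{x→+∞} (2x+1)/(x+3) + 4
Evaluate the dominant behaviour as x → +∞; each term tends to a finite value or vanishes.
Limit = 6.

Final answer: 6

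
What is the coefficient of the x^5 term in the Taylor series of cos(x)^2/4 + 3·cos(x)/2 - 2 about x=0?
Expand to order 5: cos(x)^2/4 + 3·cos(x)/2 - 2 = 7·x^4/48 - x^2 - 1/4 + O(x^6).
The coefficient of x^5 is 0.

Final answer: 0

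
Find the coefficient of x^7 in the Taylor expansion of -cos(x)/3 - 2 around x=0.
Expand to order 7: -cos(x)/3 - 2 = x^6/2160 - x^4/72 + x^2/6 - 7/3 + O(x^8).
The coefficient of x^7 is 0.

Final answer: 0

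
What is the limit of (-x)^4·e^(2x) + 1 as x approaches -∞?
The product is a 0·∞ indeterminate form at x → -∞.
Rewrite the product as (-x)^4 / e^(-2x) (an ∞/∞ form) and apply L'Hôpital, or use the standard hierarchy e^(2|x|) ≫ |(-x)^4| as x → -∞.
The indeterminate product → 0, so the limit = 1.

Final answer: 1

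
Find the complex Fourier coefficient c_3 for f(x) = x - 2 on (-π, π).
Compute the real Fourier coefficients first: a_3 = 0, b_3 = 2/3.
Then c_3 = (a_3 − i·b_3)/2 = -i/3.

Final answer: -i/3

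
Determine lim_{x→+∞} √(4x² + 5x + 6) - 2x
As x → +∞: multiply by the conjugate to get (5x+6)/(√(4x²+5x+6)+2x); the denominator ~ 4x, so the limit is 5/4.
Limit = 5/4.

Final answer: 5/4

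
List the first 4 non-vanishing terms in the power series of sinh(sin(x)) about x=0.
x^9/5670 + x^7/90 - x^5/15 + x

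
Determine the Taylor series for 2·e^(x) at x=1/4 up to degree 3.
2·e^(1/4) + 2·e^(1/4)·(x - 1/4) + e^(1/4)·(x - 1/4)^2 + e^(1/4)·(x - 1/4)^3/3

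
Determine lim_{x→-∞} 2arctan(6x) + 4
Evaluate the dominant behaviour as x → -∞; each term tends to a finite value or vanishes.
Limit = 4 - π.

Final answer: 4 - π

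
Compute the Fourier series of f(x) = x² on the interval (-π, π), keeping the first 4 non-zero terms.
-4·cos(x) + cos(2·x) - 4·cos(3·x)/9 + π^2/3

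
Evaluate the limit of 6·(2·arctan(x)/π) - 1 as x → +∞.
Evaluate the dominant behaviour as x → +∞; each term tends to a finite value or vanishes.
Limit = 5.

Final answer: 5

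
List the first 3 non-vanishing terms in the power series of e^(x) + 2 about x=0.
x^2/2 + x + 3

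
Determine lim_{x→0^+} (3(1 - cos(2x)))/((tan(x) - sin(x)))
Both numerator and denominator → 0 as x → 0^+; this is a 0/0 indeterminate form.
Expand each to leading order near x = 0: numerator ~ 6·x^2, denominator ~ x^3/2.
The limit of the ratio is ∞.

Final answer: ∞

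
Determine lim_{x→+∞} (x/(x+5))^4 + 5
As x → +∞: x/(x+5) = 1/(1 + 5/x) → 1, and the 4th power of a limit-1 base also → 1; with the additive constant, 1 + 5 = 6.
Limit = 6.

Final answer: 6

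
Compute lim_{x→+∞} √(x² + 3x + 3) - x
This is an ∞ − ∞ indeterminate form.
Multiply and divide by the conjugate √(x²+3x + 3) + x; the x² terms cancel, leaving (3x + 3)/(√(x²+3x + 3)+x) → 3/2.
Limit = 3/2.

Final answer: 3/2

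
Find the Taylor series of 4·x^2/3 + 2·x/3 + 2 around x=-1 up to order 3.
8/3 - 2·(x + 1) + 4·(x + 1)^2/3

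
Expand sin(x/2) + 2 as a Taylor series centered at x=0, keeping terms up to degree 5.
x^5/3840 - x^3/48 + x/2 + 2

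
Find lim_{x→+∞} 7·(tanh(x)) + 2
Evaluate the dominant behaviour as x → +∞; each term tends to a finite value or vanishes.
Limit = 9.

Final answer: 9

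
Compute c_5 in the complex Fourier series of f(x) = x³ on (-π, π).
Compute the real Fourier coefficients first: a_5 = 0, b_5 = -12/125 + 2·π^2/5.
Then c_5 = (a_5 − i·b_5)/2 = -i·π^2/5 + 6·i/125.

Final answer: -i·π^2/5 + 6·i/125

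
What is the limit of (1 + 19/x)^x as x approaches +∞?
As x → +∞: this is the defining limit (1 + 19/x)^x → e^19.
Limit = e^(19).

Final answer: e^(19)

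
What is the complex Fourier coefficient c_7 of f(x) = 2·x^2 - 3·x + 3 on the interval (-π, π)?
Compute the real Fourier coefficients first: a_7 = -8/49, b_7 = -6/7.
Then c_7 = (a_7 − i·b_7)/2 = -4/49 + 3·i/7.

Final answer: -4/49 + 3·i/7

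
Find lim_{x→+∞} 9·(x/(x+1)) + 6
Evaluate the dominant behaviour as x → +∞; each term tends to a finite value or vanishes.
Limit = 15.

Final answer: 15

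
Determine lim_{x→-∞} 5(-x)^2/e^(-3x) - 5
The quotient is an ∞/∞ indeterminate form as x → -∞.
Compare growth rates of the dominant terms (exponentials ≫ polynomials ≫ logarithms), or apply L'Hôpital's rule; the quotient → 0.
Adding the constant: 0 - 5 = -5. Limit = -5.

Final answer: -5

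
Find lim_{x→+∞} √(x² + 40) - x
This is an ∞ − ∞ indeterminate form.
Multiply and divide by the conjugate √(x²+40) + x; the x² terms cancel, leaving 40/(√(x²+40)+x) → 0.
Limit = 0.

Final answer: 0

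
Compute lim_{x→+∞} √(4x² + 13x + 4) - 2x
As x → +∞: multiply by the conjugate to get (13x+4)/(√(4x²+13x+4)+2x); the denominator ~ 4x, so the limit is 13/4.
Limit = 13/4.

Final answer: 13/4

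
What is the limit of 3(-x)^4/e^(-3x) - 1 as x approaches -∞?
The quotient is an ∞/∞ indeterminate form as x → -∞.
Compare growth rates of the dominant terms (exponentials ≫ polynomials ≫ logarithms), or apply L'Hôpital's rule; the quotient → 0.
Adding the constant: 0 - 1 = -1. Limit = -1.

Final answer: -1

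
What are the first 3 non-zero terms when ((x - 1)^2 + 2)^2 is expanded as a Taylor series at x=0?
10·x^2 - 12·x + 9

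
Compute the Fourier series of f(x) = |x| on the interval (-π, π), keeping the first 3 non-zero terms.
-4·cos(x)/π - 4·cos(3·x)/(9·π) + π/2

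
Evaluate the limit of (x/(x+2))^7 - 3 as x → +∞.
As x → +∞: x/(x+2) = 1/(1 + 2/x) → 1, and the 7th power of a limit-1 base also → 1; with the additive constant, 1 - 3 = -2.
Limit = -2.

Final answer: -2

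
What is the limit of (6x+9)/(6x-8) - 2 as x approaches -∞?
Evaluate the dominant behaviour as x → -∞; each term tends to a finite value or vanishes.
Limit = -1.

Final answer: -1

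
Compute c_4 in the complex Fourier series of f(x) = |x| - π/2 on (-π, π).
Compute the real Fourier coefficients first: a_4 = 0, b_4 = 0.
Then c_4 = (a_4 − i·b_4)/2 = 0.

Final answer: 0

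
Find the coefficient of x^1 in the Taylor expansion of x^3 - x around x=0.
Expand to order 1: x^3 - x = -x + O(x^2).
The coefficient of x^1 is -1.

Final answer: -1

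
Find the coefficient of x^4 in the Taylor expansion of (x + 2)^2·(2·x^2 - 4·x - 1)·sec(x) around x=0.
Expand to order 4: (x + 2)^2·(2·x^2 - 4·x - 1)·sec(x) = -10·x^4/3 - 6·x^3 - 11·x^2 - 20·x - 4 + O(x^5).
The coefficient of x^4 is -10/3.

Final answer: -10/3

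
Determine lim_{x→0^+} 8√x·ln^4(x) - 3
The product is a 0·∞ indeterminate form at x → 0⁺.
Rewrite the product as 8·ln^4(x) / x^(-1/2) and apply L'Hôpital, or use the standard hierarchy x^(-1/2) ≫ |ln x|^4 as x → 0⁺.
The indeterminate product → 0, so the limit = -3.

Final answer: -3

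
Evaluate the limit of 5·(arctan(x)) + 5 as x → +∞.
Evaluate the dominant behaviour as x → +∞; each term tends to a finite value or vanishes.
Limit = 5 + 5·π/2.

Final answer: 5 + 5·π/2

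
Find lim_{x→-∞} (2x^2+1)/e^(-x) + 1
The quotient is an ∞/∞ indeterminate form as x → -∞.
Compare growth rates of the dominant terms (exponentials ≫ polynomials ≫ logarithms), or apply L'Hôpital's rule; the quotient → 0.
Adding the constant: 0 + 1 = 1. Limit = 1.

Final answer: 1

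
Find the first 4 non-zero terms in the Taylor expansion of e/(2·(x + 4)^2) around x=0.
-e·x^3/512 + 3·e·x^2/512 - e·x/64 + e/32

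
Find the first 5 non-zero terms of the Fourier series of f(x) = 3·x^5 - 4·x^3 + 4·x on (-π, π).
(-128·π^2 + 6·π^4 + 776)·sin(x) + (-3·π^4 - 65/2 + 19·π^2)·sin(2·x) + (-64·π^2/9 + 200/27 + 2·π^4)·sin(3·x) + (-3·π^4/2 - 221/64 + 31·π^2/8)·sin(4·x) + (-64·π^2/25 + 1384/625 + 6·π^4/5)·sin(5·x)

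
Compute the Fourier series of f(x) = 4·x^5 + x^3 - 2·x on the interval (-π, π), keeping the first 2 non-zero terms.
(-158·π^2 + 8·π^4 + 944)·sin(x) + (-4·π^4 - 53/2 + 19·π^2)·sin(2·x)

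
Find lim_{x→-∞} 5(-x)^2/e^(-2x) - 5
The quotient is an ∞/∞ indeterminate form as x → -∞.
Compare growth rates of the dominant terms (exponentials ≫ polynomials ≫ logarithms), or apply L'Hôpital's rule; the quotient → 0.
Adding the constant: 0 - 5 = -5. Limit = -5.

Final answer: -5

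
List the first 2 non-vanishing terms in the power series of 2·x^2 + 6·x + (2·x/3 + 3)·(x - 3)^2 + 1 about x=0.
28 - 6·x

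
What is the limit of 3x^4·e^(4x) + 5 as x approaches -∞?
The product is a 0·∞ indeterminate form at x → -∞.
Rewrite the product as 3x^4 / e^(-4x) (an ∞/∞ form) and apply L'Hôpital, or use the standard hierarchy e^(4|x|) ≫ |x^4| as x → -∞.
The indeterminate product → 0, so the limit = 5.

Final answer: 5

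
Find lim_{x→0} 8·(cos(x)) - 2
Direct substitution at x = 0 gives 6.

Final answer: 6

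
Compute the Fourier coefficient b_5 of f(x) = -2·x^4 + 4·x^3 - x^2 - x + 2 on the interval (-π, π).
b_5 = (1/π) ∫_{-π}^{π} f(x)·sin(5x) dx.
Evaluate the integral (use parity and integration by parts as needed): b_5 = -98/125 + 8·π^2/5.

Final answer: -98/125 + 8·π^2/5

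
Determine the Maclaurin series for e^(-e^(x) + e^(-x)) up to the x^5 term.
-19·x^5/20 + 4·x^4/3 - 5·x^3/3 + 2·x^2 - 2·x + 1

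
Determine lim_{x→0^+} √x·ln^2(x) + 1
The product is a 0·∞ indeterminate form at x → 0⁺.
Rewrite the product as ln^2(x) / x^(-1/2) and apply L'Hôpital, or use the standard hierarchy x^(-1/2) ≫ |ln x|^2 as x → 0⁺.
The indeterminate product → 0, so the limit = 1.

Final answer: 1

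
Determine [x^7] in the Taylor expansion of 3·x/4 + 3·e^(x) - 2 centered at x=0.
Expand to order 7: 3·x/4 + 3·e^(x) - 2 = x^7/1680 + x^6/240 + x^5/40 + x^4/8 + x^3/2 + 3·x^2/2 + 15·x/4 + 1 + O(x^8).
The coefficient of x^7 is 1/1680.

Final answer: 1/1680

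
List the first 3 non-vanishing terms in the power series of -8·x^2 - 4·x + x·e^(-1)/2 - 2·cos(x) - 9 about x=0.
-7·x^2 + x·(-4 + e^(-1)/2) - 11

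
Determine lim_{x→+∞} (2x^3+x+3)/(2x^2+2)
This is an ∞/∞ indeterminate form as x → +∞.
Divide numerator and denominator by x^3 and let the lower-order terms vanish; the numerator's degree 3 exceeds the denominator's degree 2, so the quotient diverges.
Limit = ∞.

Final answer: ∞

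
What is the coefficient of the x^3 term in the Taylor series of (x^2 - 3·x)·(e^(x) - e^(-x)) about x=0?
Expand to order 3: (x^2 - 3·x)·(e^(x) - e^(-x)) = 2·x^3 - 6·x^2 + O(x^4).
The coefficient of x^3 is 2.

Final answer: 2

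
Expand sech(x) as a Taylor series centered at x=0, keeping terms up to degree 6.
-61·x^6/720 + 5·x^4/24 - x^2/2 + 1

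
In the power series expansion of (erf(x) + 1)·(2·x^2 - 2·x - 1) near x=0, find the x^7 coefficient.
Expand to order 7: (erf(x) + 1)·(2·x^2 - 2·x - 1) = 47·x^7/(105·√(π)) - 2·x^6/(5·√(π)) - 23·x^5/(15·√(π)) + 4·x^4/(3·√(π)) + 14·x^3/(3·√(π)) + x^2·(2 - 4/√(π)) + x·(-2 - 2/√(π)) - 1 + O(x^8).
The coefficient of x^7 is 47/(105·√(π)).

Final answer: 47/(105·√(π))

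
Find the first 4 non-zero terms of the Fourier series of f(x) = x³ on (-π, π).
(-12 + 2·π^2)·sin(x) + (3/2 - π^2)·sin(2·x) + (-4/9 + 2·π^2/3)·sin(3·x) + (3/16 - π^2/2)·sin(4·x)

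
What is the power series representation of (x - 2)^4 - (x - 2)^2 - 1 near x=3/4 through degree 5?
-31/256 - 85·(x - 3/4)/16 + 67·(x - 3/4)^2/8 - 5·(x - 3/4)^3 + (x - 3/4)^4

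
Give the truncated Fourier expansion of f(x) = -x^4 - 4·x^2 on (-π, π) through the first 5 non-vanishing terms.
(-32 + 8·π^2)·cos(x) + (-2·π^2 - 1)·cos(2·x) + (32/27 + 8·π^2/9)·cos(3·x) + (-π^2/2 - 13/16)·cos(4·x) - π^4/5 - 4·π^2/3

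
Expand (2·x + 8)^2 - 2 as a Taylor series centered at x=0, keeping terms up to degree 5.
4·x^2 + 32·x + 62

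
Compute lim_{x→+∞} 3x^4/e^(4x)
This is an ∞/∞ indeterminate form as x → +∞.
The exponential denominator e^(4x) dominates the polynomial numerator (e^x ≫ x^4 as x → ∞), so the quotient → 0.
Limit = 0.

Final answer: 0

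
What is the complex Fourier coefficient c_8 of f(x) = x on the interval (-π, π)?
Compute the real Fourier coefficients first: a_8 = 0, b_8 = -1/4.
Then c_8 = (a_8 − i·b_8)/2 = i/8.

Final answer: i/8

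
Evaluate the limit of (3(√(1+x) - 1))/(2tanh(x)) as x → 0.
Both numerator and denominator → 0 as x → 0; this is a 0/0 indeterminate form.
Expand each to leading order near x = 0: numerator ~ 3·x/2, denominator ~ 2·x.
The limit of the ratio is 3/4.

Final answer: 3/4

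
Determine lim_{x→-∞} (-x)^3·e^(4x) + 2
The product is a 0·∞ indeterminate form at x → -∞.
Rewrite the product as (-x)^3 / e^(-4x) (an ∞/∞ form) and apply L'Hôpital, or use the standard hierarchy e^(4|x|) ≫ |(-x)^3| as x → -∞.
The indeterminate product → 0, so the limit = 2.

Final answer: 2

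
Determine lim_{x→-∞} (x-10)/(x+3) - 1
Evaluate the dominant behaviour as x → -∞; each term tends to a finite value or vanishes.
Limit = 0.

Final answer: 0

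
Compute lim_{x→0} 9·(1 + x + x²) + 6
Direct substitution at x = 0 gives 15.

Final answer: 15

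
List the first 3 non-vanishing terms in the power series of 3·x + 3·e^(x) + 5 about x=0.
3·x^2/2 + 6·x + 8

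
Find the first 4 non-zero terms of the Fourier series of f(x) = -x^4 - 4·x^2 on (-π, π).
(-32 + 8·π^2)·cos(x) + (-2·π^2 - 1)·cos(2·x) + (32/27 + 8·π^2/9)·cos(3·x) - π^4/5 - 4·π^2/3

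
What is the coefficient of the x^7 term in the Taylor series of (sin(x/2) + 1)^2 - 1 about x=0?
Expand to order 7: (sin(x/2) + 1)^2 - 1 = -x^7/322560 + x^6/1440 + x^5/1920 - x^4/48 - x^3/24 + x^2/4 + x + O(x^8).
The coefficient of x^7 is -1/322560.

Final answer: -1/322560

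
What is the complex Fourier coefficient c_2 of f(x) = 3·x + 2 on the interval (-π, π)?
Compute the real Fourier coefficients first: a_2 = 0, b_2 = -3.
Then c_2 = (a_2 − i·b_2)/2 = 3·i/2.

Final answer: 3·i/2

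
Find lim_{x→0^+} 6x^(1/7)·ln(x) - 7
The product is a 0·∞ indeterminate form at x → 0⁺.
Rewrite the product as 6·ln(x) / x^(-1/7) and apply L'Hôpital, or use the standard hierarchy x^(-1/7) ≫ |ln x| as x → 0⁺.
The indeterminate product → 0, so the limit = -7.

Final answer: -7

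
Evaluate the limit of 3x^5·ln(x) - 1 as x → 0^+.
The product is a 0·∞ indeterminate form at x → 0⁺.
Rewrite the product as 3·ln(x) / x^(-5) and apply L'Hôpital, or use the standard hierarchy x^(-5) ≫ |ln x| as x → 0⁺.
The indeterminate product → 0, so the limit = -1.

Final answer: -1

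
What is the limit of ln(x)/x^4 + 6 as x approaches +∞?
The quotient is an ∞/∞ indeterminate form as x → +∞.
The polynomial denominator x^4 dominates the logarithmic numerator (any positive power of x ≫ ln(x) as x → ∞), so the quotient → 0.
Adding the constant: 0 + 6 = 6. Limit = 6.

Final answer: 6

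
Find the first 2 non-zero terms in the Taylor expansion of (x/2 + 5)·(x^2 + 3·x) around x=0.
13·x^2/2 + 15·x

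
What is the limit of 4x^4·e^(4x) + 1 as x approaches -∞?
The product is a 0·∞ indeterminate form at x → -∞.
Rewrite the product as 4x^4 / e^(-4x) (an ∞/∞ form) and apply L'Hôpital, or use the standard hierarchy e^(4|x|) ≫ |x^4| as x → -∞.
The indeterminate product → 0, so the limit = 1.

Final answer: 1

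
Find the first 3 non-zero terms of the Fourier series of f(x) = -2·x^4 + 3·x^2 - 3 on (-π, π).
(-108 + 16·π^2)·cos(x) + (9 - 4·π^2)·cos(2·x) - 2·π^4/5 - 3 + π^2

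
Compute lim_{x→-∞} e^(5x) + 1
Evaluate the dominant behaviour as x → -∞; each term tends to a finite value or vanishes.
Limit = 1.

Final answer: 1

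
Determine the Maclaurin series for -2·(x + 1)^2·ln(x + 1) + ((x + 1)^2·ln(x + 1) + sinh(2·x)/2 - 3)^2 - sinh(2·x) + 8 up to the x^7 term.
4·x^7/45 + 31·x^6/20 + 4·x^5/3 + 83·x^4/12 - 2·x^3 - 8·x^2 - 16·x + 17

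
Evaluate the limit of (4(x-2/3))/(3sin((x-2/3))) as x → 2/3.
Both numerator and denominator → 0 as x → 2/3; this is a 0/0 indeterminate form.
Expand each to leading order near x = 2/3: numerator ~ 4·(x - 2/3), denominator ~ 3·(x - 2/3).
The limit of the ratio is 4/3.

Final answer: 4/3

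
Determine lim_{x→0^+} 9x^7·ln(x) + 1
The product is a 0·∞ indeterminate form at x → 0⁺.
Rewrite the product as 9·ln(x) / x^(-7) and apply L'Hôpital, or use the standard hierarchy x^(-7) ≫ |ln x| as x → 0⁺.
The indeterminate product → 0, so the limit = 1.

Final answer: 1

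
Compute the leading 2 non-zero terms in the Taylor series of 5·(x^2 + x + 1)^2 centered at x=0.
10·x + 5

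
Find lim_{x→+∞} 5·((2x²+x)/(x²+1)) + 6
Evaluate the dominant behaviour as x → +∞; each term tends to a finite value or vanishes.
Limit = 16.

Final answer: 16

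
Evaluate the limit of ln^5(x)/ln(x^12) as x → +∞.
This is an ∞/∞ indeterminate form as x → +∞.
Write ln(x^12) = 12·ln(x), reducing the quotient to ln^4(x)/12 → ∞.
Limit = ∞.

Final answer: ∞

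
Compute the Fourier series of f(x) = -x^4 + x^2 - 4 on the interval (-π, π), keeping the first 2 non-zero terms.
(-52 + 8·π^2)·cos(x) - π^4/5 - 4 + π^2/3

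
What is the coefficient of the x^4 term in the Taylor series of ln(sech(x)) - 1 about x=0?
Expand to order 4: ln(sech(x)) - 1 = x^4/12 - x^2/2 - 1 + O(x^5).
The coefficient of x^4 is 1/12.

Final answer: 1/12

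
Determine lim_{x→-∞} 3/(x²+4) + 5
Evaluate the dominant behaviour as x → -∞; each term tends to a finite value or vanishes.
Limit = 5.

Final answer: 5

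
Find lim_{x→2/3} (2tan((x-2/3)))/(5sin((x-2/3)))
Both numerator and denominator → 0 as x → 2/3; this is a 0/0 indeterminate form.
Expand each to leading order near x = 2/3: numerator ~ 2·(x - 2/3), denominator ~ 5·(x - 2/3).
The limit of the ratio is 2/5.

Final answer: 2/5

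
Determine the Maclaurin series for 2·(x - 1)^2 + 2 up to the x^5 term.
2·x^2 - 4·x + 4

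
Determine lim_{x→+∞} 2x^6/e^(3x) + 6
The quotient is an ∞/∞ indeterminate form as x → +∞.
The exponential denominator e^(3x) dominates the polynomial numerator (e^x ≫ x^6 as x → ∞), so the quotient → 0.
Adding the constant: 0 + 6 = 6. Limit = 6.

Final answer: 6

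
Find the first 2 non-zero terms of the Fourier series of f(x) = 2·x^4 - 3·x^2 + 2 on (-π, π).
(108 - 16·π^2)·cos(x) - π^2 + 2 + 2·π^4/5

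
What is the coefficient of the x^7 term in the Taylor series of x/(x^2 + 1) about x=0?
Expand to order 7: x/(x^2 + 1) = -x^7 + x^5 - x^3 + x + O(x^8).
The coefficient of x^7 is -1.

Final answer: -1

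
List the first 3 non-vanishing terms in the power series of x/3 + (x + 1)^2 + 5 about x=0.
x^2 + 7·x/3 + 6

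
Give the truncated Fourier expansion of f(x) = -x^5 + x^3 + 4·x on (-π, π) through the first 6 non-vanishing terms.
(-244 - 2·π^4 + 42·π^2)·sin(x) + (-6·π^2 + 5 + π^4)·sin(2·x) + (-2·π^4/3 + 100/81 + 58·π^2/27)·sin(3·x) + (-9·π^2/8 - 101/64 + π^4/2)·sin(4·x) + (-2·π^4/5 + 892/625 + 18·π^2/25)·sin(5·x) + (-14·π^2/27 - 101/81 + π^4/3)·sin(6·x)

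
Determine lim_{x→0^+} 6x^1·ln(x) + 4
The product is a 0·∞ indeterminate form at x → 0⁺.
Rewrite the product as 6·ln(x) / x^(-1) and apply L'Hôpital, or use the standard hierarchy x^(-1) ≫ |ln x| as x → 0⁺.
The indeterminate product → 0, so the limit = 4.

Final answer: 4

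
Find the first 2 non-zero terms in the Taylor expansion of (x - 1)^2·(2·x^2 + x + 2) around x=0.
2 - 3·x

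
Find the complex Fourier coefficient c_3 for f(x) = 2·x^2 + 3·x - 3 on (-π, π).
Compute the real Fourier coefficients first: a_3 = -8/9, b_3 = 2.
Then c_3 = (a_3 − i·b_3)/2 = -4/9 - i.

Final answer: -4/9 - i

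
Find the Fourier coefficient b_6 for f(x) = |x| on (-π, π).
b_6 = (1/π) ∫_{-π}^{π} f(x)·sin(6x) dx.
Evaluate the integral (use parity and integration by parts as needed): b_6 = 0.

Final answer: 0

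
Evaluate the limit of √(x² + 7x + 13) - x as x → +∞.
This is an ∞ − ∞ indeterminate form.
Multiply and divide by the conjugate √(x²+7x + 13) + x; the x² terms cancel, leaving (7x + 13)/(√(x²+7x + 13)+x) → 7/2.
Limit = 7/2.

Final answer: 7/2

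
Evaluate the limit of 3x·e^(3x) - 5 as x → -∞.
The product is a 0·∞ indeterminate form at x → -∞.
Rewrite the product as 3x / e^(-3x) (an ∞/∞ form) and apply L'Hôpital, or use the standard hierarchy e^(3|x|) ≫ |x| as x → -∞.
The indeterminate product → 0, so the limit = -5.

Final answer: -5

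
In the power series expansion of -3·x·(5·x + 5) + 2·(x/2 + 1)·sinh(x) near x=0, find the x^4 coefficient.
Expand to order 4: -3·x·(5·x + 5) + 2·(x/2 + 1)·sinh(x) = x^4/6 + x^3/3 - 14·x^2 - 13·x + O(x^5).
The coefficient of x^4 is 1/6.

Final answer: 1/6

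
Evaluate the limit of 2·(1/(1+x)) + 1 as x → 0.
Direct substitution at x = 0 gives 3.

Final answer: 3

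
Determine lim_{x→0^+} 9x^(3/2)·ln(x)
This is a 0·∞ indeterminate form at x → 0⁺.
Rewrite the product as 9·ln(x) / x^(-3/2) and apply L'Hôpital, or use the standard hierarchy x^(-3/2) ≫ |ln x| as x → 0⁺.
The indeterminate product → 0, so the limit = 0.

Final answer: 0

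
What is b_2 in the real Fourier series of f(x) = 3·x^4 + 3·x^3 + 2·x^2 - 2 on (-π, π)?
b_2 = (1/π) ∫_{-π}^{π} f(x)·sin(2x) dx.
Evaluate the integral (use parity and integration by parts as needed): b_2 = 9/2 - 3·π^2.

Final answer: 9/2 - 3·π^2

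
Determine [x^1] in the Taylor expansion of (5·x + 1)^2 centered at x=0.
Expand to order 1: (5·x + 1)^2 = 10·x + 1 + O(x^2).
The coefficient of x^1 is 10.

Final answer: 10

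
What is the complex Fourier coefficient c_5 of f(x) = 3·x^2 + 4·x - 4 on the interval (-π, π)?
Compute the real Fourier coefficients first: a_5 = -12/25, b_5 = 8/5.
Then c_5 = (a_5 − i·b_5)/2 = -6/25 - 4·i/5.

Final answer: -6/25 - 4·i/5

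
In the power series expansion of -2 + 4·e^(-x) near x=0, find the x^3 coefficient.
Expand to order 3: -2 + 4·e^(-x) = -2·x^3/3 + 2·x^2 - 4·x + 2 + O(x^4).
The coefficient of x^3 is -2/3.

Final answer: -2/3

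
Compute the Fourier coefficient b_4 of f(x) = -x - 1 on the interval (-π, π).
b_4 = (1/π) ∫_{-π}^{π} f(x)·sin(4x) dx.
Evaluate the integral (use parity and integration by parts as needed): b_4 = 1/2.

Final answer: 1/2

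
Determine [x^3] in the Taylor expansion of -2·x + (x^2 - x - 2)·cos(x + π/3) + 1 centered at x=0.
Expand to order 3: -2·x + (x^2 - x - 2)·cos(x + π/3) + 1 = x^3·(1/4 - 2·√(3)/3) + x^2·(√(3)/2 + 1) + x·(-5/2 + √(3)) + O(x^4).
The coefficient of x^3 is 1/4 - 2·√(3)/3.

Final answer: 1/4 - 2·√(3)/3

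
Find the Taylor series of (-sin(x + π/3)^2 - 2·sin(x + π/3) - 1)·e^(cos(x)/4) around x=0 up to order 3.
x^3·(7·e^(1/4)/24 + 19·√(3)·e^(1/4)/48) + x^2·(23·e^(1/4)/32 + 5·√(3)·e^(1/4)/8) + x·(-e^(1/4) - √(3)·e^(1/4)/2) - 7·e^(1/4)/4 - √(3)·e^(1/4)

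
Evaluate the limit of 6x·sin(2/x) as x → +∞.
As x → +∞: let u = 2/x → 0⁺; then 6·x·sin(2/x) = 6·2·sin(u)/u → 6·2·1 = 12.
Limit = 12.

Final answer: 12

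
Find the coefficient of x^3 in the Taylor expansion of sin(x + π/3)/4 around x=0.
Expand to order 3: sin(x + π/3)/4 = -x^3/48 - √(3)·x^2/16 + x/8 + √(3)/8 + O(x^4).
The coefficient of x^3 is -1/48.

Final answer: -1/48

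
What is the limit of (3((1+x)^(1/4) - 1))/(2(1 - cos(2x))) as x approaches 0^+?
Both numerator and denominator → 0 as x → 0^+; this is a 0/0 indeterminate form.
Expand each to leading order near x = 0: numerator ~ 3·x/4, denominator ~ 4·x^2.
The limit of the ratio is ∞.

Final answer: ∞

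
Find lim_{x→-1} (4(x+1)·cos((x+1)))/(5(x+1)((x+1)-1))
Both numerator and denominator → 0 as x → -1; this is a 0/0 indeterminate form.
Expand each to leading order near x = -1: numerator ~ 4·(x + 1), denominator ~ -5·(x + 1).
The limit of the ratio is -4/5.

Final answer: -4/5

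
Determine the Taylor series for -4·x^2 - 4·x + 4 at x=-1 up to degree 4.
4 + 4·(x + 1) - 4·(x + 1)^2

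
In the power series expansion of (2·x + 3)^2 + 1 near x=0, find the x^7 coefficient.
Expand to order 7: (2·x + 3)^2 + 1 = 4·x^2 + 12·x + 10 + O(x^8).
The coefficient of x^7 is 0.

Final answer: 0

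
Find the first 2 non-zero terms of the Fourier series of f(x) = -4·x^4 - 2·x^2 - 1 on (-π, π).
(-184 + 32·π^2)·cos(x) - 4·π^4/5 - 2·π^2/3 - 1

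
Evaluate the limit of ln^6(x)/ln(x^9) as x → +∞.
This is an ∞/∞ indeterminate form as x → +∞.
Write ln(x^9) = 9·ln(x), reducing the quotient to ln^5(x)/9 → ∞.
Limit = ∞.

Final answer: ∞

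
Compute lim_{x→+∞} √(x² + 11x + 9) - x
As x → +∞: multiply by the conjugate to get (11x+9)/(√(x²+11x+9)+x); the denominator ~ 2x, so the limit is 11/2.
Limit = 11/2.

Final answer: 11/2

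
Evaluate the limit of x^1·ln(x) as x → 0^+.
This is a 0·∞ indeterminate form at x → 0⁺.
Rewrite the product as ln(x) / x^(-1) and apply L'Hôpital, or use the standard hierarchy x^(-1) ≫ |ln x| as x → 0⁺.
The indeterminate product → 0, so the limit = 0.

Final answer: 0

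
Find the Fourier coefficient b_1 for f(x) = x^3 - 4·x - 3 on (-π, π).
b_1 = (1/π) ∫_{-π}^{π} f(x)·sin(1x) dx.
Evaluate the integral (use parity and integration by parts as needed): b_1 = -20 + 2·π^2.

Final answer: -20 + 2·π^2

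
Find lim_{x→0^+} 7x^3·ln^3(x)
This is a 0·∞ indeterminate form at x → 0⁺.
Rewrite the product as 7·ln^3(x) / x^(-3) and apply L'Hôpital, or use the standard hierarchy x^(-3) ≫ |ln x|^3 as x → 0⁺.
The indeterminate product → 0, so the limit = 0.

Final answer: 0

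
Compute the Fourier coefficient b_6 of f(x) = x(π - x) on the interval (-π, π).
b_6 = (1/π) ∫_{-π}^{π} f(x)·sin(6x) dx.
Evaluate the integral (use parity and integration by parts as needed): b_6 = -π/3.

Final answer: -π/3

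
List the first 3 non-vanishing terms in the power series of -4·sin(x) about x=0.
-x^5/30 + 2·x^3/3 - 4·x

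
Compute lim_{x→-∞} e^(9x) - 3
Evaluate the dominant behaviour as x → -∞; each term tends to a finite value or vanishes.
Limit = -3.

Final answer: -3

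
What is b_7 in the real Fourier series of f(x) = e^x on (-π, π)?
b_7 = (1/π) ∫_{-π}^{π} f(x)·sin(7x) dx.
Evaluate the integral (use parity and integration by parts as needed): b_7 = (-7 + 7·e^(2·π))·e^(-π)/(50·π).

Final answer: (-7 + 7·e^(2·π))·e^(-π)/(50·π)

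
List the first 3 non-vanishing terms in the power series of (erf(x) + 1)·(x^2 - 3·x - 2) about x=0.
x^2·(1 - 6/√(π)) + x·(-3 - 4/√(π)) - 2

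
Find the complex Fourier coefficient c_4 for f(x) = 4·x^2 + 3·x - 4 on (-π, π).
Compute the real Fourier coefficients first: a_4 = 1, b_4 = -3/2.
Then c_4 = (a_4 − i·b_4)/2 = 1/2 + 3·i/4.

Final answer: 1/2 + 3·i/4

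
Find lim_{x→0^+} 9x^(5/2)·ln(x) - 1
The product is a 0·∞ indeterminate form at x → 0⁺.
Rewrite the product as 9·ln(x) / x^(-5/2) and apply L'Hôpital, or use the standard hierarchy x^(-5/2) ≫ |ln x| as x → 0⁺.
The indeterminate product → 0, so the limit = -1.

Final answer: -1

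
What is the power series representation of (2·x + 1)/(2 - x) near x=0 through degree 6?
5·x^6/128 + 5·x^5/64 + 5·x^4/32 + 5·x^3/16 + 5·x^2/8 + 5·x/4 + 1/2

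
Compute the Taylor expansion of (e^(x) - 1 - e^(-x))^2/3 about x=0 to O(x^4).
-2·x^3/9 + 4·x^2/3 - 4·x/3 + 1/3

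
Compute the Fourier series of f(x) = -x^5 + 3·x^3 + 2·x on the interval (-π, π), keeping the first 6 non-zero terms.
(-272 - 2·π^4 + 46·π^2)·sin(x) + (-8·π^2 + 10 + π^4)·sin(2·x) + (-2·π^4/3 - 80/81 + 94·π^2/27)·sin(3·x) + (-17·π^2/8 - 13/64 + π^4/2)·sin(4·x) + (-2·π^4/5 + 272/625 + 38·π^2/25)·sin(5·x) + (-32·π^2/27 - 38/81 + π^4/3)·sin(6·x)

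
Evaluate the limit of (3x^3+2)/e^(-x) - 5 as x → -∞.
The quotient is an ∞/∞ indeterminate form as x → -∞.
Compare growth rates of the dominant terms (exponentials ≫ polynomials ≫ logarithms), or apply L'Hôpital's rule; the quotient → 0.
Adding the constant: 0 - 5 = -5. Limit = -5.

Final answer: -5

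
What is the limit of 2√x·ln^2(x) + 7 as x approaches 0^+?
The product is a 0·∞ indeterminate form at x → 0⁺.
Rewrite the product as 2·ln^2(x) / x^(-1/2) and apply L'Hôpital, or use the standard hierarchy x^(-1/2) ≫ |ln x|^2 as x → 0⁺.
The indeterminate product → 0, so the limit = 7.

Final answer: 7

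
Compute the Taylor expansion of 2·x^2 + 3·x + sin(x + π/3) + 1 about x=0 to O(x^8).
-x^7/10080 - √(3)·x^6/1440 + x^5/240 + √(3)·x^4/48 - x^3/12 + x^2·(2 - √(3)/4) + 7·x/2 + √(3)/2 + 1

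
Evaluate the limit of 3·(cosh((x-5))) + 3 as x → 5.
Direct substitution at x = 5 gives 6.

Final answer: 6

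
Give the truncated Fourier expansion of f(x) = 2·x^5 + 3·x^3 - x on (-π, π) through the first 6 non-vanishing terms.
(-74·π^2 + 4·π^4 + 442)·sin(x) + (-2·π^4 - 19/2 + 7·π^2)·sin(2·x) + (-26·π^2/27 - 2/81 + 4·π^4/3)·sin(3·x) + (-π^4 - π^2/4 + 19/32)·sin(4·x) + (-334/625 + 14·π^2/25 + 4·π^4/5)·sin(5·x) + (-2·π^4/3 - 17·π^2/27 + 71/162)·sin(6·x)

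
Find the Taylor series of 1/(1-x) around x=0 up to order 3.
x^3 + x^2 + x + 1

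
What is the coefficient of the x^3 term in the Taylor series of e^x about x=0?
Expand to order 3: e^x = x^3/6 + x^2/2 + x + 1 + O(x^4).
The coefficient of x^3 is 1/6.

Final answer: 1/6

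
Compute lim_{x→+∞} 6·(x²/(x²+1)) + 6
Evaluate the dominant behaviour as x → +∞; each term tends to a finite value or vanishes.
Limit = 12.

Final answer: 12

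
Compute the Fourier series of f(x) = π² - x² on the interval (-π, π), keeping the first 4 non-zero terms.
4·cos(x) - cos(2·x) + 4·cos(3·x)/9 + 2·π^2/3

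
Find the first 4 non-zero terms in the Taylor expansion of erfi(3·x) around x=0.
729·x^7/(7·√(π)) + 243·x^5/(5·√(π)) + 18·x^3/√(π) + 6·x/√(π)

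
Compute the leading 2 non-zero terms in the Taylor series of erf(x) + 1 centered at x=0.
2·x/√(π) + 1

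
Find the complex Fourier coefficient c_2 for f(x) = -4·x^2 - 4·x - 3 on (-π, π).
Compute the real Fourier coefficients first: a_2 = -4, b_2 = 4.
Then c_2 = (a_2 − i·b_2)/2 = -2 - 2·i.

Final answer: -2 - 2·i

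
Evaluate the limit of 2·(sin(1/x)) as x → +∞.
Evaluate the dominant behaviour as x → +∞; each term tends to a finite value or vanishes.
Limit = 0.

Final answer: 0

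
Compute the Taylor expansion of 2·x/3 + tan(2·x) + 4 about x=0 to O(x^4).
8·x^3/3 + 8·x/3 + 4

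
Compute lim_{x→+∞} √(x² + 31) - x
This is an ∞ − ∞ indeterminate form.
Multiply and divide by the conjugate √(x²+31) + x; the x² terms cancel, leaving 31/(√(x²+31)+x) → 0.
Limit = 0.

Final answer: 0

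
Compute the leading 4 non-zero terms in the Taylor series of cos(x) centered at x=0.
-x^6/720 + x^4/24 - x^2/2 + 1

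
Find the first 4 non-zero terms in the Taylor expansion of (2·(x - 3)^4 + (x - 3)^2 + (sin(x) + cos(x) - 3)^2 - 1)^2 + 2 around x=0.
-59092·x^3 + 90052·x^2 - 78648·x + 30278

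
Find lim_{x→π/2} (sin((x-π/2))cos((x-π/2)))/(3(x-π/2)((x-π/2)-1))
Both numerator and denominator → 0 as x → π/2; this is a 0/0 indeterminate form.
Expand each to leading order near x = π/2: numerator ~ (x - π/2), denominator ~ -3·(x - π/2).
The limit of the ratio is -1/3.

Final answer: -1/3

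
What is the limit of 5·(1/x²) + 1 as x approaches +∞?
Evaluate the dominant behaviour as x → +∞; each term tends to a finite value or vanishes.
Limit = 1.

Final answer: 1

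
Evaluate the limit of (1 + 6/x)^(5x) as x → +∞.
As x → +∞: write (1 + 6/x)^(5x) = ((1 + 6/x)^x)^5 → (e^6)^5 = e^30.
Limit = e^(30).

Final answer: e^(30)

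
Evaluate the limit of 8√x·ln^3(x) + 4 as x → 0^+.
The product is a 0·∞ indeterminate form at x → 0⁺.
Rewrite the product as 8·ln^3(x) / x^(-1/2) and apply L'Hôpital, or use the standard hierarchy x^(-1/2) ≫ |ln x|^3 as x → 0⁺.
The indeterminate product → 0, so the limit = 4.

Final answer: 4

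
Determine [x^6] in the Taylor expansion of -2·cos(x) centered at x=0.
Expand to order 6: -2·cos(x) = x^6/360 - x^4/12 + x^2 - 2 + O(x^7).
The coefficient of x^6 is 1/360.

Final answer: 1/360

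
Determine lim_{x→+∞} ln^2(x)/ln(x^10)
This is an ∞/∞ indeterminate form as x → +∞.
Write ln(x^10) = 10·ln(x), reducing the quotient to ln(x)/10 → ∞.
Limit = ∞.

Final answer: ∞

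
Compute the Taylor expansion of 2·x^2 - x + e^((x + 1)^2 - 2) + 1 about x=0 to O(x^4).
10·x^3·e^(-1)/3 + x^2·(3·e^(-1) + 2) + x·(-1 + 2·e^(-1)) + e^(-1) + 1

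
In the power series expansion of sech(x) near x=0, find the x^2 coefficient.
Expand to order 2: sech(x) = 1 - x^2/2 + O(x^3).
The coefficient of x^2 is -1/2.

Final answer: -1/2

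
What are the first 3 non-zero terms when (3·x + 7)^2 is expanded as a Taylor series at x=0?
9·x^2 + 42·x + 49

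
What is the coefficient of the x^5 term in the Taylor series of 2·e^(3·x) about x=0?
Expand to order 5: 2·e^(3·x) = 81·x^5/20 + 27·x^4/4 + 9·x^3 + 9·x^2 + 6·x + 2 + O(x^6).
The coefficient of x^5 is 81/20.

Final answer: 81/20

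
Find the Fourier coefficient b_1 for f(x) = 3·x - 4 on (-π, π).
b_1 = (1/π) ∫_{-π}^{π} f(x)·sin(1x) dx.
Evaluate the integral (use parity and integration by parts as needed): b_1 = 6.

Final answer: 6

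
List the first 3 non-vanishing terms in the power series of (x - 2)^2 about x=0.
x^2 - 4·x + 4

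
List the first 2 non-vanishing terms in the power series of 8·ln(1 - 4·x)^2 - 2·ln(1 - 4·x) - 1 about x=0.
8·x - 1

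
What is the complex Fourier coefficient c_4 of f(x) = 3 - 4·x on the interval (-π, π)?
Compute the real Fourier coefficients first: a_4 = 0, b_4 = 2.
Then c_4 = (a_4 − i·b_4)/2 = -i.

Final answer: -i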